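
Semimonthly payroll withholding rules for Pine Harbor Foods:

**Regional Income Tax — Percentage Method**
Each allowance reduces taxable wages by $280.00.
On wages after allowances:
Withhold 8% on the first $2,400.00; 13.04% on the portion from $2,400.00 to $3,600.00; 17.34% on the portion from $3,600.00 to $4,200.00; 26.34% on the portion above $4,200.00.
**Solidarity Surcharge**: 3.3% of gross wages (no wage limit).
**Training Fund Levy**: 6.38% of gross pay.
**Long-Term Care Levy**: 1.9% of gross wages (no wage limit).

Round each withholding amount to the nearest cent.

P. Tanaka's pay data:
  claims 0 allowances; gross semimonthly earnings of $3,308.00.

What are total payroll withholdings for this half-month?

Regional Income Tax: taxable = $3,308.00
  $192.00 + 13.04% × ($3,308.00 − $2,400.00) = $192.00 + 13.04% × $908.00 = $310.40
Solidarity Surcharge: 3.3% × $3,308.00 = $109.16
Training Fund Levy: 6.38% × $3,308.00 = $211.05
Long-Term Care Levy: 1.9% × $3,308.00 = $62.85
Total: $310.40 + $109.16 + $211.05 + $62.85 = $693.46

$693.46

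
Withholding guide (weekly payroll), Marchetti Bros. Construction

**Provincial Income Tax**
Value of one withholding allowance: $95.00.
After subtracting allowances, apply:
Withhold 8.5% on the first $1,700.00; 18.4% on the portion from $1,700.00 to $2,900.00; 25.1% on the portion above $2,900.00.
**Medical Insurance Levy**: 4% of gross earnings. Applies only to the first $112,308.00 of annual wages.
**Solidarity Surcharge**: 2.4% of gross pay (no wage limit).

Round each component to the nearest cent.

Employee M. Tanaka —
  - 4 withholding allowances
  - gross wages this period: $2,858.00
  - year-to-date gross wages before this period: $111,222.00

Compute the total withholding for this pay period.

$399.68

Provincial Income Tax: taxable = $2,858.00 − 4×$95.00 = $2,478.00
  $144.50 + 18.4% × ($2,478.00 − $1,700.00) = $144.50 + 18.4% × $778.00 = $287.65
Medical Insurance Levy: cap $112,308.00 − YTD $111,222.00 = $1,086.00 subject; 4% × $1,086.00 = $43.44
Solidarity Surcharge: 2.4% × $2,858.00 = $68.59
Total: $287.65 + $43.44 + $68.59 = $399.68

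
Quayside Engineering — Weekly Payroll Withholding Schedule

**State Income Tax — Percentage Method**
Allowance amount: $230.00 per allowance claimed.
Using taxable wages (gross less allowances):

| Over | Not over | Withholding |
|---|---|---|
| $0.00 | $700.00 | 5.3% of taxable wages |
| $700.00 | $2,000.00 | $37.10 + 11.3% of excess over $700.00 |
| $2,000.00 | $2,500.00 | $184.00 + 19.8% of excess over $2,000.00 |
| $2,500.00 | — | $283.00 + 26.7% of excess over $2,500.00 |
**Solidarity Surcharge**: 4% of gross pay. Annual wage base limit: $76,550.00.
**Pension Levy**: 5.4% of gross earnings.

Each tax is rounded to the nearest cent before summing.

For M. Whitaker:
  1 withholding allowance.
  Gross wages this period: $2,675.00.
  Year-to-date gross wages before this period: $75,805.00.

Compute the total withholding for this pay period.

$446.36

State Income Tax: taxable = $2,675.00 − 1×$230.00 = $2,445.00
  $184.00 + 19.8% × ($2,445.00 − $2,000.00) = $184.00 + 19.8% × $445.00 = $272.11
Solidarity Surcharge: cap $76,550.00 − YTD $75,805.00 = $745.00 subject; 4% × $745.00 = $29.80
Pension Levy: 5.4% × $2,675.00 = $144.45
Total: $272.11 + $29.80 + $144.45 = $446.36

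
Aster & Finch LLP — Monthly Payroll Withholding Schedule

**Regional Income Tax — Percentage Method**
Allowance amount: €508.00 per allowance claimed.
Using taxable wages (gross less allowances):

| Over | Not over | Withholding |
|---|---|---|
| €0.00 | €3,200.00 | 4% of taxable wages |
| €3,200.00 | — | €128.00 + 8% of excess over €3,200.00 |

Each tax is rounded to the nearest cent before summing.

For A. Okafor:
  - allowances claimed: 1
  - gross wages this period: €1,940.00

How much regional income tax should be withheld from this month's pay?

Regional Income Tax: taxable = €1,940.00 − 1×€508.00 = €1,432.00
  4% × €1,432.00 = €57.28

€57.28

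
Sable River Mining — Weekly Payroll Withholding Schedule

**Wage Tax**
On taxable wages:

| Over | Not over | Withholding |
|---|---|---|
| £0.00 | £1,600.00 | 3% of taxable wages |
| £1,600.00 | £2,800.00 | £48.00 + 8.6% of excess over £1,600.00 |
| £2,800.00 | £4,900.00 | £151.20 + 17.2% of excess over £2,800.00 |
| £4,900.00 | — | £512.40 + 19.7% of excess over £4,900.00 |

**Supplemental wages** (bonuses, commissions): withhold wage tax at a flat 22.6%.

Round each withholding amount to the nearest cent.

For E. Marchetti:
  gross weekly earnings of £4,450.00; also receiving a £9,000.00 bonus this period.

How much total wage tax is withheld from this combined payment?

£2,469.00

Wage Tax: taxable = £4,450.00
  £151.20 + 17.2% × (£4,450.00 − £2,800.00) = £151.20 + 17.2% × £1,650.00 = £435.00
Supplemental (22.6% flat on bonus): 22.6% × £9,000.00 = £2,034.00
Total wage tax: £435.00 + £2,034.00 = £2,469.00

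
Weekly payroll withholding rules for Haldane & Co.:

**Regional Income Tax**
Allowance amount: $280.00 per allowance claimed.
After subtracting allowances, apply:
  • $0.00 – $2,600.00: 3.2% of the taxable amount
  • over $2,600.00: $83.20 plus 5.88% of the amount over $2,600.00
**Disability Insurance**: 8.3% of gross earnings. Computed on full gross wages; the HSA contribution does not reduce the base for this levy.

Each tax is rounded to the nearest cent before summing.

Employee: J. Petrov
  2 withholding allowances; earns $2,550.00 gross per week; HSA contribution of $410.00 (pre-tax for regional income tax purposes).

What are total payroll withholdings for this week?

$262.21

Regional Income Tax: taxable = $2,550.00 − $410.00 − 2×$280.00 = $1,580.00
  3.2% × $1,580.00 = $50.56
Disability Insurance: 8.3% × $2,550.00 = $211.65
Total: $50.56 + $211.65 = $262.21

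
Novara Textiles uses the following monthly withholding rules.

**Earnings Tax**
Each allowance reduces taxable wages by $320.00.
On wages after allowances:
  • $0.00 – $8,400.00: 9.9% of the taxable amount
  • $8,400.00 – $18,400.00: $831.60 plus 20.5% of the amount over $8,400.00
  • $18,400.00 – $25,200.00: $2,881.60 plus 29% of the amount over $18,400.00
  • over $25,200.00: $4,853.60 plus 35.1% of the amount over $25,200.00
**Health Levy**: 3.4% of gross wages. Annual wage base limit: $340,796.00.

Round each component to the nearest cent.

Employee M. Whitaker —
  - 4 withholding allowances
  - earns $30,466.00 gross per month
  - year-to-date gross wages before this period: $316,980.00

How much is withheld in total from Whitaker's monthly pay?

$7,062.43

Earnings Tax: taxable = $30,466.00 − 4×$320.00 = $29,186.00
  $4,853.60 + 35.1% × ($29,186.00 − $25,200.00) = $4,853.60 + 35.1% × $3,986.00 = $6,252.69
Health Levy: cap $340,796.00 − YTD $316,980.00 = $23,816.00 subject; 3.4% × $23,816.00 = $809.74
Total: $6,252.69 + $809.74 = $7,062.43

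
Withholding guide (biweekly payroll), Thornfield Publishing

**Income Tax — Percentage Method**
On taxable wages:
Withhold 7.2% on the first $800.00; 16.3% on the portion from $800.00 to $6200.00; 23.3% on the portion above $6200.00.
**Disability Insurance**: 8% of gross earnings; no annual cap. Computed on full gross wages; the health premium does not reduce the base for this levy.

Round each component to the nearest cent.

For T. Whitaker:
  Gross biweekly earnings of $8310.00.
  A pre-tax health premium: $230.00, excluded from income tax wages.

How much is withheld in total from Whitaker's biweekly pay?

Income Tax: taxable = $8310.00 − $230.00 = $8080.00
  $937.80 + 23.3% × ($8080.00 − $6200.00) = $937.80 + 23.3% × $1880.00 = $1375.84
Disability Insurance: 8% × $8310.00 = $664.80
Total: $1375.84 + $664.80 = $2040.64

$2040.64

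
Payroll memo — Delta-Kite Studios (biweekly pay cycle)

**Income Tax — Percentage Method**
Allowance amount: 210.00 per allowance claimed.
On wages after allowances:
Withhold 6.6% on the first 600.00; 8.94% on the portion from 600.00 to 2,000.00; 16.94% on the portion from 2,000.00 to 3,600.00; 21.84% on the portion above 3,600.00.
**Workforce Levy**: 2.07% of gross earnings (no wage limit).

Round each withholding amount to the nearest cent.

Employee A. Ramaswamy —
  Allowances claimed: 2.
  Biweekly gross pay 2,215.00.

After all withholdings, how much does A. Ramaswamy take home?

2,022.72

Income Tax: taxable = 2,215.00 − 2×210.00 = 1,795.00
  39.60 + 8.94% × (1,795.00 − 600.00) = 39.60 + 8.94% × 1,195.00 = 146.43
Workforce Levy: 2.07% × 2,215.00 = 45.85
Total withheld: 146.43 + 45.85 = 192.28
Net pay: 2,215.00 − 192.28 = 2,022.72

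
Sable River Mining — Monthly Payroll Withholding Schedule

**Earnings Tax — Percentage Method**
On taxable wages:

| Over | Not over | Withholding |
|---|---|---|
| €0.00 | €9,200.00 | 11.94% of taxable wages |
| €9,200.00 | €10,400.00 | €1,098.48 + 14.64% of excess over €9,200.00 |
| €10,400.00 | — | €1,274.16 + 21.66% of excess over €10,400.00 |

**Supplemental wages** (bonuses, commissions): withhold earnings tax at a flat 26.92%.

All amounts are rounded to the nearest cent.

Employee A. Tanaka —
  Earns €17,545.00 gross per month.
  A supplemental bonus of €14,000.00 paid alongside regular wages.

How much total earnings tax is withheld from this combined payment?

€6,590.57

Earnings Tax: taxable = €17,545.00
  €1,274.16 + 21.66% × (€17,545.00 − €10,400.00) = €1,274.16 + 21.66% × €7,145.00 = €2,821.77
Supplemental (26.92% flat on bonus): 26.92% × €14,000.00 = €3,768.80
Total earnings tax: €2,821.77 + €3,768.80 = €6,590.57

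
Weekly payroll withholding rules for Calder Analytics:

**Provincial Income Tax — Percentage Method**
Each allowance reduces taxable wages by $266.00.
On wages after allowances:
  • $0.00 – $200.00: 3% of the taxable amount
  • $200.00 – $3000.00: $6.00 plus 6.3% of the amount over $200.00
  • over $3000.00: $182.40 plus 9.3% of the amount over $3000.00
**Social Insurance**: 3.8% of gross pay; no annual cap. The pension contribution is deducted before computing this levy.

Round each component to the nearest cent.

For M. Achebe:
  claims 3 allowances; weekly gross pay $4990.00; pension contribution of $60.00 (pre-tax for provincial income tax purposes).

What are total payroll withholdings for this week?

Provincial Income Tax: taxable = $4990.00 − $60.00 − 3×$266.00 = $4132.00
  $182.40 + 9.3% × ($4132.00 − $3000.00) = $182.40 + 9.3% × $1132.00 = $287.68
Social Insurance: 3.8% × $4930.00 = $187.34
Total: $287.68 + $187.34 = $475.02

$475.02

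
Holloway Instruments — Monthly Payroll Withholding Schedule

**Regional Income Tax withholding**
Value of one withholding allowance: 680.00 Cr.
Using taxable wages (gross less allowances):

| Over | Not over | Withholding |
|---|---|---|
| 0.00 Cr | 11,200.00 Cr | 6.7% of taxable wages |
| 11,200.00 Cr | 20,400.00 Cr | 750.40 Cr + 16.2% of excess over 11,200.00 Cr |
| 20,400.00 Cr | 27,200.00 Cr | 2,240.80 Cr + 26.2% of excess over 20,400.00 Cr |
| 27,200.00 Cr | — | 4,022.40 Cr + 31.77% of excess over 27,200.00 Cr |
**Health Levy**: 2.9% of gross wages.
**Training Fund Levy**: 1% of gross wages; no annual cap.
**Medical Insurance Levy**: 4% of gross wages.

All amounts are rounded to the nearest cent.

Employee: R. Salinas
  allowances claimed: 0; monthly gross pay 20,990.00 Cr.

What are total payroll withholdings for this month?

4,053.59 Cr

Regional Income Tax: taxable = 20,990.00 Cr
  2,240.80 Cr + 26.2% × (20,990.00 Cr − 20,400.00 Cr) = 2,240.80 Cr + 26.2% × 590.00 Cr = 2,395.38 Cr
Health Levy: 2.9% × 20,990.00 Cr = 608.71 Cr
Training Fund Levy: 1% × 20,990.00 Cr = 209.90 Cr
Medical Insurance Levy: 4% × 20,990.00 Cr = 839.60 Cr
Total: 2,395.38 Cr + 608.71 Cr + 209.90 Cr + 839.60 Cr = 4,053.59 Cr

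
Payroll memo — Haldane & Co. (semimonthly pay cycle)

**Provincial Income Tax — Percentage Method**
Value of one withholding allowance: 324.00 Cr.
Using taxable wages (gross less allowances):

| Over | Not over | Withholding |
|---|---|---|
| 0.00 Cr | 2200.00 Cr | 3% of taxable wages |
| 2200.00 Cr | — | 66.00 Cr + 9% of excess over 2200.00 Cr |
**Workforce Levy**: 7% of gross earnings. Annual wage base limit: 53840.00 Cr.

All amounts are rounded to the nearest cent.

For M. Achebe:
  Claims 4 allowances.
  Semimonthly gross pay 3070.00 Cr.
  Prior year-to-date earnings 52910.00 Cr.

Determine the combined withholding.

118.32 Cr

Provincial Income Tax: taxable = 3070.00 Cr − 4×324.00 Cr = 1774.00 Cr
  3% × 1774.00 Cr = 53.22 Cr
Workforce Levy: cap 53840.00 Cr − YTD 52910.00 Cr = 930.00 Cr subject; 7% × 930.00 Cr = 65.10 Cr
Total: 53.22 Cr + 65.10 Cr = 118.32 Cr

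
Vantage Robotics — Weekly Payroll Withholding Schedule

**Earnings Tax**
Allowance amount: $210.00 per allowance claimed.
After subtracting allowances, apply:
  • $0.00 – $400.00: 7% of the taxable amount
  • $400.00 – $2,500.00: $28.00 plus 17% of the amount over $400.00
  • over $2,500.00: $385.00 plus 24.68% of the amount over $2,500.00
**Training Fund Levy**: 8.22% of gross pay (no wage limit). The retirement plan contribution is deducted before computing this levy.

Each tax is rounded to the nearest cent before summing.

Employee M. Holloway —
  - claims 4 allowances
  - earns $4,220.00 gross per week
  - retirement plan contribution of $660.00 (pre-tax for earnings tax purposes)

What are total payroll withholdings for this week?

$731.93

Earnings Tax: taxable = $4,220.00 − $660.00 − 4×$210.00 = $2,720.00
  $385.00 + 24.68% × ($2,720.00 − $2,500.00) = $385.00 + 24.68% × $220.00 = $439.30
Training Fund Levy: 8.22% × $3,560.00 = $292.63
Total: $439.30 + $292.63 = $731.93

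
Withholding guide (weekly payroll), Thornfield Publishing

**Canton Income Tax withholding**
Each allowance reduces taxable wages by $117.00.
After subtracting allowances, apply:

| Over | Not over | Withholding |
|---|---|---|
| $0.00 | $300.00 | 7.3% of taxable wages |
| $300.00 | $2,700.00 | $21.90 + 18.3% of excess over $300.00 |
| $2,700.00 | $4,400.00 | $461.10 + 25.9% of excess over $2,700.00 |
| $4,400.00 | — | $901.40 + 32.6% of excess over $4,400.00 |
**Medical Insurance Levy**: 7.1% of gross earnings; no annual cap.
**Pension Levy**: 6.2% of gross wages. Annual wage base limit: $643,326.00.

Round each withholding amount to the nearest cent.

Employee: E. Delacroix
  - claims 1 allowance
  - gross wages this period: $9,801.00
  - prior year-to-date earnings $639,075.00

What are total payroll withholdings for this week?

Canton Income Tax: taxable = $9,801.00 − 1×$117.00 = $9,684.00
  $901.40 + 32.6% × ($9,684.00 − $4,400.00) = $901.40 + 32.6% × $5,284.00 = $2,623.98
Medical Insurance Levy: 7.1% × $9,801.00 = $695.87
Pension Levy: cap $643,326.00 − YTD $639,075.00 = $4,251.00 subject; 6.2% × $4,251.00 = $263.56
Total: $2,623.98 + $695.87 + $263.56 = $3,583.41

$3,583.41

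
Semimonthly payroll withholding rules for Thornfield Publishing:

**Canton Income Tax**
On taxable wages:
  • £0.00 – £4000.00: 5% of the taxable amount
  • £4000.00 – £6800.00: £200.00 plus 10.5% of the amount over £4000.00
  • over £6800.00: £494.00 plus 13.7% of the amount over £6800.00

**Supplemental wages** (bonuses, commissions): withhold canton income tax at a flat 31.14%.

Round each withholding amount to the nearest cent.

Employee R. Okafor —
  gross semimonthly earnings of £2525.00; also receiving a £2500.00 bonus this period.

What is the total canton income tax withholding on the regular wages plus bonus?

Canton Income Tax: taxable = £2525.00
  5% × £2525.00 = £126.25
Supplemental (31.14% flat on bonus): 31.14% × £2500.00 = £778.50
Total canton income tax: £126.25 + £778.50 = £904.75

£904.75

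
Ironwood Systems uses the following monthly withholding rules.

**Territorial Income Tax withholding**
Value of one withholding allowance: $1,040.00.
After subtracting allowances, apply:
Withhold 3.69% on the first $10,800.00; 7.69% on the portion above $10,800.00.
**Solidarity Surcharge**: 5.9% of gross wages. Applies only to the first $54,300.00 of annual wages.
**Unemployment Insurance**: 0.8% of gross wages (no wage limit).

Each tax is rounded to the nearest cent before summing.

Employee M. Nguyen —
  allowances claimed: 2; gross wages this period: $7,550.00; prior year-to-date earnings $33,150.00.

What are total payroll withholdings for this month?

Territorial Income Tax: taxable = $7,550.00 − 2×$1,040.00 = $5,470.00
  3.69% × $5,470.00 = $201.84
Solidarity Surcharge: 5.9% × $7,550.00 = $445.45
Unemployment Insurance: 0.8% × $7,550.00 = $60.40
Total: $201.84 + $445.45 + $60.40 = $707.69

$707.69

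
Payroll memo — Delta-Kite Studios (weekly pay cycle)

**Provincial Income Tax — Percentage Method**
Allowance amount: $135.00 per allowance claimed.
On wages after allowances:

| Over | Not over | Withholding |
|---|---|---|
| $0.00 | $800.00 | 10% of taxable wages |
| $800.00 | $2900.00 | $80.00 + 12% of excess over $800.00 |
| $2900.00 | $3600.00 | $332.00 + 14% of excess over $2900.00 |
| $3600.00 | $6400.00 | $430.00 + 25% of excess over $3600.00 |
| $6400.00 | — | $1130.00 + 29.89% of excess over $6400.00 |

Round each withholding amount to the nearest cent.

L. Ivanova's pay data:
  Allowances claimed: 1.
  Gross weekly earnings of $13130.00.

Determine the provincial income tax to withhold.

$3101.25

Provincial Income Tax: taxable = $13130.00 − 1×$135.00 = $12995.00
  $1130.00 + 29.89% × ($12995.00 − $6400.00) = $1130.00 + 29.89% × $6595.00 = $3101.25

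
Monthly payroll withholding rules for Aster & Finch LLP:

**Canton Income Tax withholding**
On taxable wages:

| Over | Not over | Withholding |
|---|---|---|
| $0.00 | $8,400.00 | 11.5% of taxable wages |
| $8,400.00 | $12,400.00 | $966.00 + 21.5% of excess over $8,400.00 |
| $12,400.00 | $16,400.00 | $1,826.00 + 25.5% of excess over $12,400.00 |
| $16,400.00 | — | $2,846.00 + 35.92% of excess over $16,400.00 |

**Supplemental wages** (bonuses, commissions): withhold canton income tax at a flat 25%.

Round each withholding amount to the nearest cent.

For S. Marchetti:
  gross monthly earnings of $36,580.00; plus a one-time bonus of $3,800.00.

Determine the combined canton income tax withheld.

Canton Income Tax: taxable = $36,580.00
  $2,846.00 + 35.92% × ($36,580.00 − $16,400.00) = $2,846.00 + 35.92% × $20,180.00 = $10,094.66
Supplemental (25% flat on bonus): 25% × $3,800.00 = $950.00
Total canton income tax: $10,094.66 + $950.00 = $11,044.66

$11,044.66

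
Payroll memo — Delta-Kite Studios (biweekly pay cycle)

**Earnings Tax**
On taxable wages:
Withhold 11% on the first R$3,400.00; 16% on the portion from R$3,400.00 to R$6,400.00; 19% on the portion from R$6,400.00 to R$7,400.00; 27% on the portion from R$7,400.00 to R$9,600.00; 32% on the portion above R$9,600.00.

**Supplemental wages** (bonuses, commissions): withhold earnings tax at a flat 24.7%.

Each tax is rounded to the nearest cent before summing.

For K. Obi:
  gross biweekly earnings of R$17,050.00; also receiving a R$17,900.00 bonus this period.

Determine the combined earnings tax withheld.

R$8,443.30

Earnings Tax: taxable = R$17,050.00
  R$1,638.00 + 32% × (R$17,050.00 − R$9,600.00) = R$1,638.00 + 32% × R$7,450.00 = R$4,022.00
Supplemental (24.7% flat on bonus): 24.7% × R$17,900.00 = R$4,421.30
Total earnings tax: R$4,022.00 + R$4,421.30 = R$8,443.30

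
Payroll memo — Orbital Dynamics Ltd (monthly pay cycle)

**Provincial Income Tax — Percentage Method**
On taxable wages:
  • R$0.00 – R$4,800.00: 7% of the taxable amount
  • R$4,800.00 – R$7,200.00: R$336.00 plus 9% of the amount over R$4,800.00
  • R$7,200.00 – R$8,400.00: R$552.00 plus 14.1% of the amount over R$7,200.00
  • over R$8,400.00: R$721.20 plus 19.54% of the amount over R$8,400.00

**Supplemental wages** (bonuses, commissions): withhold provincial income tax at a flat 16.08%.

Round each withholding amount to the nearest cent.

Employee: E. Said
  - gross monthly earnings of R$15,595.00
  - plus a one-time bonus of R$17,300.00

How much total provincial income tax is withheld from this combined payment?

R$4,908.94

Provincial Income Tax: taxable = R$15,595.00
  R$721.20 + 19.54% × (R$15,595.00 − R$8,400.00) = R$721.20 + 19.54% × R$7,195.00 = R$2,127.10
Supplemental (16.08% flat on bonus): 16.08% × R$17,300.00 = R$2,781.84
Total provincial income tax: R$2,127.10 + R$2,781.84 = R$4,908.94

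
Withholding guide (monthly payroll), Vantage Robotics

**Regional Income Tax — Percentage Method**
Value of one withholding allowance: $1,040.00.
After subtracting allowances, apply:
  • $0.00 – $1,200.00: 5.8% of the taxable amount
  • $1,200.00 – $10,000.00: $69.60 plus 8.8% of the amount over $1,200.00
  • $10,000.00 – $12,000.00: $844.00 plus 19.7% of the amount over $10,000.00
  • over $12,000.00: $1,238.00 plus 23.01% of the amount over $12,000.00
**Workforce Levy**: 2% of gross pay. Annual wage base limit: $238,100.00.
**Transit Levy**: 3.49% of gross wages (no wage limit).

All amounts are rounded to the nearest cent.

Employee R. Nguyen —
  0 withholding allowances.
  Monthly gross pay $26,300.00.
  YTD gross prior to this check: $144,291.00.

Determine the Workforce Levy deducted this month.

$526.00

Workforce Levy: 2% × $26,300.00 = $526.00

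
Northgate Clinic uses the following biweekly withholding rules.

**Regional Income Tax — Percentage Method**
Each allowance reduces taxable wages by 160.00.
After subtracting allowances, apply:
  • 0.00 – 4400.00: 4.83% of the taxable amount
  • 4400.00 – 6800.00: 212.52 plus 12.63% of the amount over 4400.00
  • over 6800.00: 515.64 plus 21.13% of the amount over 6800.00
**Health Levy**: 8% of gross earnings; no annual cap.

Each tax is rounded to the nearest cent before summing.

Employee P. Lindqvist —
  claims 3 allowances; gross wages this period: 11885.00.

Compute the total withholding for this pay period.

2439.48

Regional Income Tax: taxable = 11885.00 − 3×160.00 = 11405.00
  515.64 + 21.13% × (11405.00 − 6800.00) = 515.64 + 21.13% × 4605.00 = 1488.68
Health Levy: 8% × 11885.00 = 950.80
Total: 1488.68 + 950.80 = 2439.48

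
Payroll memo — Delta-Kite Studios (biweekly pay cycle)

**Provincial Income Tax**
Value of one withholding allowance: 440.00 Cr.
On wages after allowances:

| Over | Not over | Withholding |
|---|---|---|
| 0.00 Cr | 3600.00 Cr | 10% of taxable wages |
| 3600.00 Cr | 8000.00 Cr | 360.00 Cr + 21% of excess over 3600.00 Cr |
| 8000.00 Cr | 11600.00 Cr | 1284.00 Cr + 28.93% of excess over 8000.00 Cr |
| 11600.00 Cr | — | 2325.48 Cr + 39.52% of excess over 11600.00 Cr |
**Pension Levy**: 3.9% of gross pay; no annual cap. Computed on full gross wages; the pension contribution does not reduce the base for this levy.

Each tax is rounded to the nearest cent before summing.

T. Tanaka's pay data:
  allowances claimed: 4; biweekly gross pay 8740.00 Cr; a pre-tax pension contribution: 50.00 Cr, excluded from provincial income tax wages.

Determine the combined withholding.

Provincial Income Tax: taxable = 8740.00 Cr − 50.00 Cr − 4×440.00 Cr = 6930.00 Cr
  360.00 Cr + 21% × (6930.00 Cr − 3600.00 Cr) = 360.00 Cr + 21% × 3330.00 Cr = 1059.30 Cr
Pension Levy: 3.9% × 8740.00 Cr = 340.86 Cr
Total: 1059.30 Cr + 340.86 Cr = 1400.16 Cr

1400.16 Cr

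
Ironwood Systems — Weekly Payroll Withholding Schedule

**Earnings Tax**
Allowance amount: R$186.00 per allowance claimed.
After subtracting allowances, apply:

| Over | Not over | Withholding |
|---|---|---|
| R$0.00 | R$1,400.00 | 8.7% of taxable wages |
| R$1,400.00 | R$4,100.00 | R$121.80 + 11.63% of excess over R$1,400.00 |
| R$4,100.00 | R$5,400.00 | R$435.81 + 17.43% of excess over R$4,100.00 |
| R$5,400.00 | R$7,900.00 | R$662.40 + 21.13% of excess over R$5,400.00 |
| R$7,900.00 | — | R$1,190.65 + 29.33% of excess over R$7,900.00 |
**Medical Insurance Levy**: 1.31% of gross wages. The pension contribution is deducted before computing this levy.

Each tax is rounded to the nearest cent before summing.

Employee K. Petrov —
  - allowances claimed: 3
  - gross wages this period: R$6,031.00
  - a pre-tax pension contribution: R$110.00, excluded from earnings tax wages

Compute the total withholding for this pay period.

R$733.52

Earnings Tax: taxable = R$6,031.00 − R$110.00 − 3×R$186.00 = R$5,363.00
  R$435.81 + 17.43% × (R$5,363.00 − R$4,100.00) = R$435.81 + 17.43% × R$1,263.00 = R$655.95
Medical Insurance Levy: 1.31% × R$5,921.00 = R$77.57
Total: R$655.95 + R$77.57 = R$733.52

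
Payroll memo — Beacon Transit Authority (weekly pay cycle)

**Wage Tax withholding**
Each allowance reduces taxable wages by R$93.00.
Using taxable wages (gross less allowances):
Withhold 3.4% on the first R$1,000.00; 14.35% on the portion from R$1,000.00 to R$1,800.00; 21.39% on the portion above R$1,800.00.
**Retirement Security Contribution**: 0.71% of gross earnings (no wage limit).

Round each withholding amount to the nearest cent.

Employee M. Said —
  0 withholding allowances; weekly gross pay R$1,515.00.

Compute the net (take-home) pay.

Wage Tax: taxable = R$1,515.00
  R$34.00 + 14.35% × (R$1,515.00 − R$1,000.00) = R$34.00 + 14.35% × R$515.00 = R$107.90
Retirement Security Contribution: 0.71% × R$1,515.00 = R$10.76
Total withheld: R$107.90 + R$10.76 = R$118.66
Net pay: R$1,515.00 − R$118.66 = R$1,396.34

R$1,396.34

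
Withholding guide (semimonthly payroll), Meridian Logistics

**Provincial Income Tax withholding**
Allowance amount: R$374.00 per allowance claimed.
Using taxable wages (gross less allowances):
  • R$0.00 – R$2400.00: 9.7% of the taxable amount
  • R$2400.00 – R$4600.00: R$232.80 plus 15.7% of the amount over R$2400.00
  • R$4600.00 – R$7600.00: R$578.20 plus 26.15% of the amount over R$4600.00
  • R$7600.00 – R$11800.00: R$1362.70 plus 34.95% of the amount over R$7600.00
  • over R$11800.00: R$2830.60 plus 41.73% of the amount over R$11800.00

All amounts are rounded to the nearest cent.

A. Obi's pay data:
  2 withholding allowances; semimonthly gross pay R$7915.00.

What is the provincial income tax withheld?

Provincial Income Tax: taxable = R$7915.00 − 2×R$374.00 = R$7167.00
  R$578.20 + 26.15% × (R$7167.00 − R$4600.00) = R$578.20 + 26.15% × R$2567.00 = R$1249.47

R$1249.47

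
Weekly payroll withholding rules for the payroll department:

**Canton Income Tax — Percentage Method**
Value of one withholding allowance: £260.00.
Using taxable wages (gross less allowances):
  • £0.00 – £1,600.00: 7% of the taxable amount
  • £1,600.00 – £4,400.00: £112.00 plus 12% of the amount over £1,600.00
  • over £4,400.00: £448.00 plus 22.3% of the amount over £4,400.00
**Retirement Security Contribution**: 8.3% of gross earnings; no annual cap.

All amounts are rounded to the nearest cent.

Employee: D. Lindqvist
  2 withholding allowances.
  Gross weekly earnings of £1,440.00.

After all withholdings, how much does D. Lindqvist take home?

£1,256.08

Canton Income Tax: taxable = £1,440.00 − 2×£260.00 = £920.00
  7% × £920.00 = £64.40
Retirement Security Contribution: 8.3% × £1,440.00 = £119.52
Total withheld: £64.40 + £119.52 = £183.92
Net pay: £1,440.00 − £183.92 = £1,256.08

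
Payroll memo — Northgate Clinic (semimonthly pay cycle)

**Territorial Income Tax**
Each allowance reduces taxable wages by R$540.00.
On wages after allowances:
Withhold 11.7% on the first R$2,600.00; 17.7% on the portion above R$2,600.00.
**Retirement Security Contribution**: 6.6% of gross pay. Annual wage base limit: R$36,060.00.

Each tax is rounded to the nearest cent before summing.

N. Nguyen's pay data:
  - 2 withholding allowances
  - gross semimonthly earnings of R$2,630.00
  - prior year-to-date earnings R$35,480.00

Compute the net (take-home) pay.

R$2,410.37

Territorial Income Tax: taxable = R$2,630.00 − 2×R$540.00 = R$1,550.00
  11.7% × R$1,550.00 = R$181.35
Retirement Security Contribution: cap R$36,060.00 − YTD R$35,480.00 = R$580.00 subject; 6.6% × R$580.00 = R$38.28
Total withheld: R$181.35 + R$38.28 = R$219.63
Net pay: R$2,630.00 − R$219.63 = R$2,410.37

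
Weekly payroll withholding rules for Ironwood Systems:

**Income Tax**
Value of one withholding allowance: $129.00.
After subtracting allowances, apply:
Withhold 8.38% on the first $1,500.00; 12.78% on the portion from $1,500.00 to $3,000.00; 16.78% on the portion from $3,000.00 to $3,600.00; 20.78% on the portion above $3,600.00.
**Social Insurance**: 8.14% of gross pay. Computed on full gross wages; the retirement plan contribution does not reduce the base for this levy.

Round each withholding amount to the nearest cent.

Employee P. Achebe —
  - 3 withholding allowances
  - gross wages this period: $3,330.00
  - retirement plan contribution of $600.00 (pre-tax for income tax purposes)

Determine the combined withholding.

$504.50

Income Tax: taxable = $3,330.00 − $600.00 − 3×$129.00 = $2,343.00
  $125.70 + 12.78% × ($2,343.00 − $1,500.00) = $125.70 + 12.78% × $843.00 = $233.44
Social Insurance: 8.14% × $3,330.00 = $271.06
Total: $233.44 + $271.06 = $504.50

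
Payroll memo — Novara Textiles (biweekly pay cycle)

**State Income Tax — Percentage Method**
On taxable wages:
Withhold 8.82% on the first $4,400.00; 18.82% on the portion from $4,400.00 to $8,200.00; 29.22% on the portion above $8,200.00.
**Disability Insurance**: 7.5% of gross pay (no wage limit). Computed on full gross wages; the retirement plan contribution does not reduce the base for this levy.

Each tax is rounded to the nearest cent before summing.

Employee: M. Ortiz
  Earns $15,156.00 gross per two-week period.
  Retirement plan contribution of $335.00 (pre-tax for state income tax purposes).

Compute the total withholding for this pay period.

$4,174.60

State Income Tax: taxable = $15,156.00 − $335.00 = $14,821.00
  $1,103.24 + 29.22% × ($14,821.00 − $8,200.00) = $1,103.24 + 29.22% × $6,621.00 = $3,037.90
Disability Insurance: 7.5% × $15,156.00 = $1,136.70
Total: $3,037.90 + $1,136.70 = $4,174.60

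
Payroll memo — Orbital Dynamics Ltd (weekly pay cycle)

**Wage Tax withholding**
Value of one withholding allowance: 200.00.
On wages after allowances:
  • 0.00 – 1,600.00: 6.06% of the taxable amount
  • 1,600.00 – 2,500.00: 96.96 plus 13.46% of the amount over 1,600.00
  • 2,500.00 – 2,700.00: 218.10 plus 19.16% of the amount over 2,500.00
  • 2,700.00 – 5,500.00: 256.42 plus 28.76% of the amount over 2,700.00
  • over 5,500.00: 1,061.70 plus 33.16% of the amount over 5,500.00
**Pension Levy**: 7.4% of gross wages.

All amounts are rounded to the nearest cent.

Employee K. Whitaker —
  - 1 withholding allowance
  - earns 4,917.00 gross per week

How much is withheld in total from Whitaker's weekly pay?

Wage Tax: taxable = 4,917.00 − 1×200.00 = 4,717.00
  256.42 + 28.76% × (4,717.00 − 2,700.00) = 256.42 + 28.76% × 2,017.00 = 836.51
Pension Levy: 7.4% × 4,917.00 = 363.86
Total: 836.51 + 363.86 = 1,200.37

1,200.37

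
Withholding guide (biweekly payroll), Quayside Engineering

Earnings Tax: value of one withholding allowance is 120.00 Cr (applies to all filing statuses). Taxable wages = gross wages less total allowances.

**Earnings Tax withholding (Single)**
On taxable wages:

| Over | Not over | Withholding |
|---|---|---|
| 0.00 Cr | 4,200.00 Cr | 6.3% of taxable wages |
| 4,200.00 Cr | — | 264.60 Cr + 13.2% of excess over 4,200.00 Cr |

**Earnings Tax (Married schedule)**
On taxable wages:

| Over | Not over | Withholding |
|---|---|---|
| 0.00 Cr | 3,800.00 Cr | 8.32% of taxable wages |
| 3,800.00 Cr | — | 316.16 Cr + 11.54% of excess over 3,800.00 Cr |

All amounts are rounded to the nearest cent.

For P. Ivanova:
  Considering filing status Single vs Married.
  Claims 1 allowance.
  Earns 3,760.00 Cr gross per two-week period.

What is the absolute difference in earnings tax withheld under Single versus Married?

73.53 Cr

Earnings Tax (Single): taxable = 3,760.00 Cr − 1×120.00 Cr = 3,640.00 Cr
  6.3% × 3,640.00 Cr = 229.32 Cr
Earnings Tax (Married): taxable = 3,760.00 Cr − 1×120.00 Cr = 3,640.00 Cr
  8.32% × 3,640.00 Cr = 302.85 Cr
Difference: |229.32 Cr − 302.85 Cr| = 73.53 Cr (higher under Married)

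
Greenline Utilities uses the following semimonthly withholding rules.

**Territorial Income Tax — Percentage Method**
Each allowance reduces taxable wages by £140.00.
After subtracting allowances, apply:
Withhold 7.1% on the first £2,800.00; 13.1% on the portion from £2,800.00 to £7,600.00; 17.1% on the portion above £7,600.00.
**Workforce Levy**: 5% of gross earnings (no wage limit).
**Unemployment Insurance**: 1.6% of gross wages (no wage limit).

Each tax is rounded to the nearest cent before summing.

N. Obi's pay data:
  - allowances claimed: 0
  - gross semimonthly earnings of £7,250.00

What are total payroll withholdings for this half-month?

£1,260.25

Territorial Income Tax: taxable = £7,250.00
  £198.80 + 13.1% × (£7,250.00 − £2,800.00) = £198.80 + 13.1% × £4,450.00 = £781.75
Workforce Levy: 5% × £7,250.00 = £362.50
Unemployment Insurance: 1.6% × £7,250.00 = £116.00
Total: £781.75 + £362.50 + £116.00 = £1,260.25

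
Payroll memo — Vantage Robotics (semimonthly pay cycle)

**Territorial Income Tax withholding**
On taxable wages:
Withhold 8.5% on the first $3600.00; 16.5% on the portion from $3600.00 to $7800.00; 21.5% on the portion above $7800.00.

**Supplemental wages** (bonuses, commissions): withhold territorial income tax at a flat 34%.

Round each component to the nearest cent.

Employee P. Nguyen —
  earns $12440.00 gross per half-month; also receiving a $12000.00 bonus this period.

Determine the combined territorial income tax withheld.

Territorial Income Tax: taxable = $12440.00
  $999.00 + 21.5% × ($12440.00 − $7800.00) = $999.00 + 21.5% × $4640.00 = $1996.60
Supplemental (34% flat on bonus): 34% × $12000.00 = $4080.00
Total territorial income tax: $1996.60 + $4080.00 = $6076.60

$6076.60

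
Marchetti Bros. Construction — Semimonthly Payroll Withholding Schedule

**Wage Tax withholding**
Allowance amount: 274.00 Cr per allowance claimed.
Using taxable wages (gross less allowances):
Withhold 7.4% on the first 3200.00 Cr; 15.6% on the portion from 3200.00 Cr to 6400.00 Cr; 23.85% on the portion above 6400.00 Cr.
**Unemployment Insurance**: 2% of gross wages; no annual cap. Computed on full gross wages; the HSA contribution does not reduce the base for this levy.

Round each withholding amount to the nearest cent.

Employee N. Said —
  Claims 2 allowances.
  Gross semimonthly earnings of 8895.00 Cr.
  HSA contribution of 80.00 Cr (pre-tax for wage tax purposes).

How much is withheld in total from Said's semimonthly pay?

1359.18 Cr

Wage Tax: taxable = 8895.00 Cr − 80.00 Cr − 2×274.00 Cr = 8267.00 Cr
  736.00 Cr + 23.85% × (8267.00 Cr − 6400.00 Cr) = 736.00 Cr + 23.85% × 1867.00 Cr = 1181.28 Cr
Unemployment Insurance: 2% × 8895.00 Cr = 177.90 Cr
Total: 1181.28 Cr + 177.90 Cr = 1359.18 Cr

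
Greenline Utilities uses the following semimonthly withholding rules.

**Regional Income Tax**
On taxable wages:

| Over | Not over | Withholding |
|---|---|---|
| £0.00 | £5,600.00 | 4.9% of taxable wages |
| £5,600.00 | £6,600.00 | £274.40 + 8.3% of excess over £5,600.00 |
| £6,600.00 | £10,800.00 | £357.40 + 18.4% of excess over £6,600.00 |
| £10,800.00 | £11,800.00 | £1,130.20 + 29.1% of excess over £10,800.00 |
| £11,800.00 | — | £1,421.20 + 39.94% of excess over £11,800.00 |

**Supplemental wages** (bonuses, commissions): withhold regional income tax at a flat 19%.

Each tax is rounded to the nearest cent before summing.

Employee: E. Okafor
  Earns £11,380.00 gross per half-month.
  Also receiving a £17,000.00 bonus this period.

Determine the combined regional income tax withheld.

£4,528.98

Regional Income Tax: taxable = £11,380.00
  £1,130.20 + 29.1% × (£11,380.00 − £10,800.00) = £1,130.20 + 29.1% × £580.00 = £1,298.98
Supplemental (19% flat on bonus): 19% × £17,000.00 = £3,230.00
Total regional income tax: £1,298.98 + £3,230.00 = £4,528.98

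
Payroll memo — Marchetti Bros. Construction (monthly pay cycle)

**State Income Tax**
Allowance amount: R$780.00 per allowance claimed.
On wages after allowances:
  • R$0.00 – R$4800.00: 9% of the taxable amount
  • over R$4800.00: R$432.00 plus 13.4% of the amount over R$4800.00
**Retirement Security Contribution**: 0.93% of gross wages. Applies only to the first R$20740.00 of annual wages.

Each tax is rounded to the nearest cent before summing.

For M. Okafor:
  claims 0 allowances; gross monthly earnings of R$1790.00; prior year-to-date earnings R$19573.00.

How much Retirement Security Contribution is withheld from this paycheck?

Retirement Security Contribution: cap R$20740.00 − YTD R$19573.00 = R$1167.00 subject; 0.93% × R$1167.00 = R$10.85

R$10.85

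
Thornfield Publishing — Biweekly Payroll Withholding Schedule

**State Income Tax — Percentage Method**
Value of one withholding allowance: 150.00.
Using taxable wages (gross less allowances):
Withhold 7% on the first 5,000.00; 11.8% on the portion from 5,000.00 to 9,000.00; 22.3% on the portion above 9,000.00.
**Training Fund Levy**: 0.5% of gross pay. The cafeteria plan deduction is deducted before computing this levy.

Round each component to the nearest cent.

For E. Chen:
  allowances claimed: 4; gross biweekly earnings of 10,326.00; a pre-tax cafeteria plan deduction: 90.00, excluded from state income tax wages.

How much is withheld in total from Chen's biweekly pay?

State Income Tax: taxable = 10,326.00 − 90.00 − 4×150.00 = 9,636.00
  822.00 + 22.3% × (9,636.00 − 9,000.00) = 822.00 + 22.3% × 636.00 = 963.83
Training Fund Levy: 0.5% × 10,236.00 = 51.18
Total: 963.83 + 51.18 = 1,015.01

1,015.01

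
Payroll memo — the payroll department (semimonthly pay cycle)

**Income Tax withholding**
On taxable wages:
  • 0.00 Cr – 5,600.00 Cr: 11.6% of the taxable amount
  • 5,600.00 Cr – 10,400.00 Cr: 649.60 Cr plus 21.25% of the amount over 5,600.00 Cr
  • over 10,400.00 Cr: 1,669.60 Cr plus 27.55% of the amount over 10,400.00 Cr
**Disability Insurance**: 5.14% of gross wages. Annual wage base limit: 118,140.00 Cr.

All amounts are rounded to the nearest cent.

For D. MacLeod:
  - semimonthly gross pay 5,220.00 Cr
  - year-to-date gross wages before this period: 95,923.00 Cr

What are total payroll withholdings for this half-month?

Income Tax: taxable = 5,220.00 Cr
  11.6% × 5,220.00 Cr = 605.52 Cr
Disability Insurance: 5.14% × 5,220.00 Cr = 268.31 Cr
Total: 605.52 Cr + 268.31 Cr = 873.83 Cr

873.83 Cr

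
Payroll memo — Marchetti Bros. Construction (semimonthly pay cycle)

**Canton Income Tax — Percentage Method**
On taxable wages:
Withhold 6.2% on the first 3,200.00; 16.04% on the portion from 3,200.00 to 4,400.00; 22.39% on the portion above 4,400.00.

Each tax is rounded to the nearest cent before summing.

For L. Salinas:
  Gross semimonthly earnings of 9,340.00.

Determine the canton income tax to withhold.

1,496.95

Canton Income Tax: taxable = 9,340.00
  390.88 + 22.39% × (9,340.00 − 4,400.00) = 390.88 + 22.39% × 4,940.00 = 1,496.95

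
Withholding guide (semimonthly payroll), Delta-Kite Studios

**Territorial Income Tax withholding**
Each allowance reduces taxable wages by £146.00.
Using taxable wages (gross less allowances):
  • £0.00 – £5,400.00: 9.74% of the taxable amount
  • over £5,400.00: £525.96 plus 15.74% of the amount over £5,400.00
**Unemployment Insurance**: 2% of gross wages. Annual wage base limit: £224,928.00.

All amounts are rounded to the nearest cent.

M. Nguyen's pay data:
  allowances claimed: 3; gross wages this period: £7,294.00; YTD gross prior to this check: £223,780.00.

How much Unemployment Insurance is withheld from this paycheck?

Unemployment Insurance: cap £224,928.00 − YTD £223,780.00 = £1,148.00 subject; 2% × £1,148.00 = £22.96

£22.96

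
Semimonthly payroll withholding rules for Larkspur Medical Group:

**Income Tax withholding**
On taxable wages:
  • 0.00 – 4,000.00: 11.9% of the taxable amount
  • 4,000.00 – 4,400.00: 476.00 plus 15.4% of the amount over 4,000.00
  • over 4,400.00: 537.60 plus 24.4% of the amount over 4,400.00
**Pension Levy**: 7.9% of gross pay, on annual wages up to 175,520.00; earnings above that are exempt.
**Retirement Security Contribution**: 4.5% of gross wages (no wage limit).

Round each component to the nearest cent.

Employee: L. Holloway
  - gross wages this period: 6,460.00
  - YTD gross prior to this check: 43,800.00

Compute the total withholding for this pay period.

1,841.28

Income Tax: taxable = 6,460.00
  537.60 + 24.4% × (6,460.00 − 4,400.00) = 537.60 + 24.4% × 2,060.00 = 1,040.24
Pension Levy: 7.9% × 6,460.00 = 510.34
Retirement Security Contribution: 4.5% × 6,460.00 = 290.70
Total: 1,040.24 + 510.34 + 290.70 = 1,841.28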